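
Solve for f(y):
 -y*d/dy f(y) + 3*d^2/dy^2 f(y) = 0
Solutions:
 f(y) = C1 + C2*erfi(sqrt(6)*y/6)


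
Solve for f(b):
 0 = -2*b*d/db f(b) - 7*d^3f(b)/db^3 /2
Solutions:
 f(b) = C1 + Integral(C2*airyai(-14^(2/3)*b/7) + C3*airybi(-14^(2/3)*b/7), b)


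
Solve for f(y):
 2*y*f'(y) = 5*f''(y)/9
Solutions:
 f(y) = C1 + C2*erfi(3*sqrt(5)*y/5)


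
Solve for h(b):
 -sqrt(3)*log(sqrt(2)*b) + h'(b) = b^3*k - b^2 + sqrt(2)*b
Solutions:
 h(b) = C1 + b^4*k/4 - b^3/3 + sqrt(2)*b^2/2 + sqrt(3)*b*log(b) - sqrt(3)*b + sqrt(3)*b*log(2)/2


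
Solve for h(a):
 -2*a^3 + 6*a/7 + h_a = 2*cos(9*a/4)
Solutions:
 h(a) = C1 + a^4/2 - 3*a^2/7 + 8*sin(9*a/4)/9


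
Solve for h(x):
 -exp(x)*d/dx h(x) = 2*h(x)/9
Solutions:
 h(x) = C1*exp(2*exp(-x)/9)


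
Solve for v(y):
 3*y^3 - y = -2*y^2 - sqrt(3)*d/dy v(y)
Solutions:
 v(y) = C1 - sqrt(3)*y^4/4 - 2*sqrt(3)*y^3/9 + sqrt(3)*y^2/6


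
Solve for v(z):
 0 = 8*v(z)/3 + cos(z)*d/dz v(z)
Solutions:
 v(z) = C1*(sin(z) - 1)^(4/3)/(sin(z) + 1)^(4/3)


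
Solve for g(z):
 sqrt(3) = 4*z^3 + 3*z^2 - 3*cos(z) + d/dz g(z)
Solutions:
 g(z) = C1 - z^4 - z^3 + sqrt(3)*z + 3*sin(z)


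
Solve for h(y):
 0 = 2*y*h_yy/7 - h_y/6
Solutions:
 h(y) = C1 + C2*y^(19/12)


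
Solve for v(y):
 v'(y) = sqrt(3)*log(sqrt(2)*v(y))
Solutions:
 -2*sqrt(3)*Integral(1/(2*log(_y) + log(2)), (_y, v(y)))/3 = C1 - y


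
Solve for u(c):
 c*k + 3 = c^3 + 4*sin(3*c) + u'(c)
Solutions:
 u(c) = C1 - c^4/4 + c^2*k/2 + 3*c + 4*cos(3*c)/3


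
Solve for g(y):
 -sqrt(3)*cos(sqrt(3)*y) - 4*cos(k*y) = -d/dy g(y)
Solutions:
 g(y) = C1 + sin(sqrt(3)*y) + 4*sin(k*y)/k


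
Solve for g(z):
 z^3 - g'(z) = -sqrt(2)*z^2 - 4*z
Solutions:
 g(z) = C1 + z^4/4 + sqrt(2)*z^3/3 + 2*z^2


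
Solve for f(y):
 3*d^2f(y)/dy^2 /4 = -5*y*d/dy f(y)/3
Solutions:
 f(y) = C1 + C2*erf(sqrt(10)*y/3)


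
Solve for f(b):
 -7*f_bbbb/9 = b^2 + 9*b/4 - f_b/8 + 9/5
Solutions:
 f(b) = C1 + C4*exp(21^(2/3)*b/14) + 8*b^3/3 + 9*b^2 + 72*b/5 + (C2*sin(3*3^(1/6)*7^(2/3)*b/28) + C3*cos(3*3^(1/6)*7^(2/3)*b/28))*exp(-21^(2/3)*b/28)


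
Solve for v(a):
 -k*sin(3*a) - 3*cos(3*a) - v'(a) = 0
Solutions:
 v(a) = C1 + k*cos(3*a)/3 - sin(3*a)


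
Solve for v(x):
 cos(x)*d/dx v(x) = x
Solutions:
 v(x) = C1 + Integral(x/cos(x), x)


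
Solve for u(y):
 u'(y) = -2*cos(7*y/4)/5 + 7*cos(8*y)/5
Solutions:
 u(y) = C1 - 8*sin(7*y/4)/35 + 7*sin(8*y)/40


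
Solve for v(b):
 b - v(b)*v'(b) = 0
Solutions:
 v(b) = -sqrt(C1 + b^2)
 v(b) = sqrt(C1 + b^2)


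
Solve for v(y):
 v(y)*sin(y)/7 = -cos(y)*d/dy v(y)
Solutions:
 v(y) = C1*cos(y)^(1/7)


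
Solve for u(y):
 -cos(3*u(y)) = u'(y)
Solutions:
 u(y) = -asin((C1 + exp(6*y))/(C1 - exp(6*y)))/3 + pi/3
 u(y) = asin((C1 + exp(6*y))/(C1 - exp(6*y)))/3


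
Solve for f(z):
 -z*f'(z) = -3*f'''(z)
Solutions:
 f(z) = C1 + Integral(C2*airyai(3^(2/3)*z/3) + C3*airybi(3^(2/3)*z/3), z)


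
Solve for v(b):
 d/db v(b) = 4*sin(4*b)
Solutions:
 v(b) = C1 - cos(4*b)


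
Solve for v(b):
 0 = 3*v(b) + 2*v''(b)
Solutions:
 v(b) = C1*sin(sqrt(6)*b/2) + C2*cos(sqrt(6)*b/2)


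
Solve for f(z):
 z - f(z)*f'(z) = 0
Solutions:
 f(z) = -sqrt(C1 + z^2)
 f(z) = sqrt(C1 + z^2)


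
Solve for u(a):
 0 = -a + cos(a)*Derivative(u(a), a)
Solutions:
 u(a) = C1 + Integral(a/cos(a), a)


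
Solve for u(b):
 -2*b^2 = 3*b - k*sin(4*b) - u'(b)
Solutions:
 u(b) = C1 + 2*b^3/3 + 3*b^2/2 + k*cos(4*b)/4


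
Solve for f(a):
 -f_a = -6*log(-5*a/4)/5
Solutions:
 f(a) = C1 + 6*a*log(-a)/5 + 6*a*(-2*log(2) - 1 + log(5))/5


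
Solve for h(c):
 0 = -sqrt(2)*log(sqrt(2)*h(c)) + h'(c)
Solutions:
 -sqrt(2)*Integral(1/(2*log(_y) + log(2)), (_y, h(c))) = C1 - c


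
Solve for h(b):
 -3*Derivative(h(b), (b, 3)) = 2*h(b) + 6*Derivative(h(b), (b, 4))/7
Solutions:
 h(b) = C1*exp(b*(-21 + sqrt(3)*sqrt(128*7^(2/3)/(sqrt(165809) + 441)^(1/3) + 8*7^(1/3)*(sqrt(165809) + 441)^(1/3) + 147))/24)*sin(sqrt(6)*b*sqrt(-147 + 64*7^(2/3)/(sqrt(165809) + 441)^(1/3) + 4*7^(1/3)*(sqrt(165809) + 441)^(1/3) + 1029*sqrt(3)/sqrt(128*7^(2/3)/(sqrt(165809) + 441)^(1/3) + 8*7^(1/3)*(sqrt(165809) + 441)^(1/3) + 147))/24) + C2*exp(b*(-21 + sqrt(3)*sqrt(128*7^(2/3)/(sqrt(165809) + 441)^(1/3) + 8*7^(1/3)*(sqrt(165809) + 441)^(1/3) + 147))/24)*cos(sqrt(6)*b*sqrt(-147 + 64*7^(2/3)/(sqrt(165809) + 441)^(1/3) + 4*7^(1/3)*(sqrt(165809) + 441)^(1/3) + 1029*sqrt(3)/sqrt(128*7^(2/3)/(sqrt(165809) + 441)^(1/3) + 8*7^(1/3)*(sqrt(165809) + 441)^(1/3) + 147))/24) + C3*exp(-b*(21 + sqrt(6)*sqrt(-4*7^(1/3)*(sqrt(165809) + 441)^(1/3) - 64*7^(2/3)/(sqrt(165809) + 441)^(1/3) + 1029*sqrt(3)/sqrt(128*7^(2/3)/(sqrt(165809) + 441)^(1/3) + 8*7^(1/3)*(sqrt(165809) + 441)^(1/3) + 147) + 147) + sqrt(3)*sqrt(128*7^(2/3)/(sqrt(165809) + 441)^(1/3) + 8*7^(1/3)*(sqrt(165809) + 441)^(1/3) + 147))/24) + C4*exp(b*(-sqrt(3)*sqrt(128*7^(2/3)/(sqrt(165809) + 441)^(1/3) + 8*7^(1/3)*(sqrt(165809) + 441)^(1/3) + 147) - 21 + sqrt(6)*sqrt(-4*7^(1/3)*(sqrt(165809) + 441)^(1/3) - 64*7^(2/3)/(sqrt(165809) + 441)^(1/3) + 1029*sqrt(3)/sqrt(128*7^(2/3)/(sqrt(165809) + 441)^(1/3) + 8*7^(1/3)*(sqrt(165809) + 441)^(1/3) + 147) + 147))/24)


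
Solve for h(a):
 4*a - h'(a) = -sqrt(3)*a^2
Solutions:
 h(a) = C1 + sqrt(3)*a^3/3 + 2*a^2


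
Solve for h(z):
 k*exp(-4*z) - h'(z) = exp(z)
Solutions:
 h(z) = C1 - k*exp(-4*z)/4 - exp(z)


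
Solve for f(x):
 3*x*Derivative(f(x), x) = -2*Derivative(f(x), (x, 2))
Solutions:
 f(x) = C1 + C2*erf(sqrt(3)*x/2)


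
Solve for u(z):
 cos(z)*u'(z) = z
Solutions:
 u(z) = C1 + Integral(z/cos(z), z)


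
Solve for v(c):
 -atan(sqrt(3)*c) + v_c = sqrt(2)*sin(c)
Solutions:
 v(c) = C1 + c*atan(sqrt(3)*c) - sqrt(3)*log(3*c^2 + 1)/6 - sqrt(2)*cos(c)


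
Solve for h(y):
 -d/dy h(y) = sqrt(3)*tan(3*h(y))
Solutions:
 h(y) = -asin(C1*exp(-3*sqrt(3)*y))/3 + pi/3
 h(y) = asin(C1*exp(-3*sqrt(3)*y))/3


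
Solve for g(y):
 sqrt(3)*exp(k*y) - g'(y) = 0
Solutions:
 g(y) = C1 + sqrt(3)*exp(k*y)/k


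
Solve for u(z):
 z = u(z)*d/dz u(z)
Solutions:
 u(z) = -sqrt(C1 + z^2)
 u(z) = sqrt(C1 + z^2)


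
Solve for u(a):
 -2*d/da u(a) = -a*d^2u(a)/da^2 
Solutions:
 u(a) = C1 + C2*a^3


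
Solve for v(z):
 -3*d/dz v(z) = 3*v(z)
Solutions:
 v(z) = C1*exp(-z)


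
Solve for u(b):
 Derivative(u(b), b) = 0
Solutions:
 u(b) = C1


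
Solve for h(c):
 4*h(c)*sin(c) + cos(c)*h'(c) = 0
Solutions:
 h(c) = C1*cos(c)^4


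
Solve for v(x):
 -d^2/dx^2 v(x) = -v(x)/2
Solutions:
 v(x) = C1*exp(-sqrt(2)*x/2) + C2*exp(sqrt(2)*x/2)


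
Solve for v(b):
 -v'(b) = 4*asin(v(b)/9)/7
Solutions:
 Integral(1/asin(_y/9), (_y, v(b))) = C1 - 4*b/7


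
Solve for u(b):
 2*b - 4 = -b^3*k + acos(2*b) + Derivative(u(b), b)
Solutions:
 u(b) = C1 + b^4*k/4 + b^2 - b*acos(2*b) - 4*b + sqrt(1 - 4*b^2)/2


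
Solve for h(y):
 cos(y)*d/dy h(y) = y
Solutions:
 h(y) = C1 + Integral(y/cos(y), y)


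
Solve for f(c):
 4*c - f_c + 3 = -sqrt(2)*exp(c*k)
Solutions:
 f(c) = C1 + 2*c^2 + 3*c + sqrt(2)*exp(c*k)/k


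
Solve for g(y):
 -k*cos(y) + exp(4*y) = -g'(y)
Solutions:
 g(y) = C1 + k*sin(y) - exp(4*y)/4


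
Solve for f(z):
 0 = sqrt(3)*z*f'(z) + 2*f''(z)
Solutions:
 f(z) = C1 + C2*erf(3^(1/4)*z/2)


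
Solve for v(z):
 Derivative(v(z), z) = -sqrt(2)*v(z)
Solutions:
 v(z) = C1*exp(-sqrt(2)*z)


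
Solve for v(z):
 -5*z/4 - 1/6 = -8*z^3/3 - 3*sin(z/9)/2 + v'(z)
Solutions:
 v(z) = C1 + 2*z^4/3 - 5*z^2/8 - z/6 - 27*cos(z/9)/2


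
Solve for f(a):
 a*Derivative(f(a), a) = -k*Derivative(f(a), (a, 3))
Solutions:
 f(a) = C1 + Integral(C2*airyai(a*(-1/k)^(1/3)) + C3*airybi(a*(-1/k)^(1/3)), a)


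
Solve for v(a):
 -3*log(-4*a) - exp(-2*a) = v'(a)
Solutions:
 v(a) = C1 - 3*a*log(-a) + 3*a*(1 - 2*log(2)) + exp(-2*a)/2


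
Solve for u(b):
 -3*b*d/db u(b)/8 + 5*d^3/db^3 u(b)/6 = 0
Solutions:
 u(b) = C1 + Integral(C2*airyai(3^(2/3)*50^(1/3)*b/10) + C3*airybi(3^(2/3)*50^(1/3)*b/10), b)


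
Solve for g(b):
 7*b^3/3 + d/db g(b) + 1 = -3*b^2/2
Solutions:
 g(b) = C1 - 7*b^4/12 - b^3/2 - b


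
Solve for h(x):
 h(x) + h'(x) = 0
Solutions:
 h(x) = C1*exp(-x)


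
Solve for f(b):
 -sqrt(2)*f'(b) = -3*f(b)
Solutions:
 f(b) = C1*exp(3*sqrt(2)*b/2)


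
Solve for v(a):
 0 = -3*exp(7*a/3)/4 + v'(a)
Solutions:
 v(a) = C1 + 9*exp(7*a/3)/28


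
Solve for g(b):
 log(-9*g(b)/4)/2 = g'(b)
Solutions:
 -2*Integral(1/(log(-_y) - 2*log(2) + 2*log(3)), (_y, g(b))) = C1 - b


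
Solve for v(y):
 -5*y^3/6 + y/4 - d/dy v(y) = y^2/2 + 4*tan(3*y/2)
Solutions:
 v(y) = C1 - 5*y^4/24 - y^3/6 + y^2/8 + 8*log(cos(3*y/2))/3


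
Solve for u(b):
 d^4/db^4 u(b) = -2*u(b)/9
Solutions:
 u(b) = (C1*sin(2^(3/4)*sqrt(3)*b/6) + C2*cos(2^(3/4)*sqrt(3)*b/6))*exp(-2^(3/4)*sqrt(3)*b/6) + (C3*sin(2^(3/4)*sqrt(3)*b/6) + C4*cos(2^(3/4)*sqrt(3)*b/6))*exp(2^(3/4)*sqrt(3)*b/6)


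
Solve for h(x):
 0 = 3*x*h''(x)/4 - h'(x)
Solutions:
 h(x) = C1 + C2*x^(7/3)


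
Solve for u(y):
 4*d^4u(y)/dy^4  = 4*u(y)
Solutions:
 u(y) = C1*exp(-y) + C2*exp(y) + C3*sin(y) + C4*cos(y)


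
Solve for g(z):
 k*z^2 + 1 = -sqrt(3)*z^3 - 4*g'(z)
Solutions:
 g(z) = C1 - k*z^3/12 - sqrt(3)*z^4/16 - z/4


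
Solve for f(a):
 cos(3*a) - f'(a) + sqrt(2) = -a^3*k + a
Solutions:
 f(a) = C1 + a^4*k/4 - a^2/2 + sqrt(2)*a + sin(3*a)/3


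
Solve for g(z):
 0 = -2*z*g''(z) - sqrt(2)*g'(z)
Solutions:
 g(z) = C1 + C2*z^(1 - sqrt(2)/2)


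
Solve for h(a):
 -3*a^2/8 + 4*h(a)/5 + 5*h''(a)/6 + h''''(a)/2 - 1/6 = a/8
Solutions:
 h(a) = 15*a^2/32 + 5*a/32 + (C1*sin(10^(3/4)*a*cos(atan(sqrt(815)/25)/2)/5) + C2*cos(10^(3/4)*a*cos(atan(sqrt(815)/25)/2)/5))*exp(-10^(3/4)*a*sin(atan(sqrt(815)/25)/2)/5) + (C3*sin(10^(3/4)*a*cos(atan(sqrt(815)/25)/2)/5) + C4*cos(10^(3/4)*a*cos(atan(sqrt(815)/25)/2)/5))*exp(10^(3/4)*a*sin(atan(sqrt(815)/25)/2)/5) - 295/384


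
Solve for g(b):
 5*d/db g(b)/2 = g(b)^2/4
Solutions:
 g(b) = -10/(C1 + b)


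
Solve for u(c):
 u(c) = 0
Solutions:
 u(c) = 0


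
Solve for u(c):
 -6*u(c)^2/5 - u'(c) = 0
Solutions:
 u(c) = 5/(C1 + 6*c)


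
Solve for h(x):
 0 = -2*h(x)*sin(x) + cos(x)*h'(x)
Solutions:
 h(x) = C1/cos(x)^2


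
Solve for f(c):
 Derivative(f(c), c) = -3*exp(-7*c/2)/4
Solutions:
 f(c) = C1 + 3*exp(-7*c/2)/14


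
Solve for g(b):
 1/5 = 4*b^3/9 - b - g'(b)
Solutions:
 g(b) = C1 + b^4/9 - b^2/2 - b/5


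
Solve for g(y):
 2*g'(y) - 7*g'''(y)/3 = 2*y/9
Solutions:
 g(y) = C1 + C2*exp(-sqrt(42)*y/7) + C3*exp(sqrt(42)*y/7) + y^2/18


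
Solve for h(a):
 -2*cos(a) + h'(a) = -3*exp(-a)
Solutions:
 h(a) = C1 + 2*sin(a) + 3*exp(-a)


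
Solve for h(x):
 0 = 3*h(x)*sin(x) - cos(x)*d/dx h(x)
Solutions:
 h(x) = C1/cos(x)^3


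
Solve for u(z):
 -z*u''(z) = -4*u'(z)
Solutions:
 u(z) = C1 + C2*z^5


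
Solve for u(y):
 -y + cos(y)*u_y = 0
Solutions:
 u(y) = C1 + Integral(y/cos(y), y)


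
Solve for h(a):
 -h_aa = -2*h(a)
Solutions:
 h(a) = C1*exp(-sqrt(2)*a) + C2*exp(sqrt(2)*a)


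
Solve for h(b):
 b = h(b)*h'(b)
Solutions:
 h(b) = -sqrt(C1 + b^2)
 h(b) = sqrt(C1 + b^2)


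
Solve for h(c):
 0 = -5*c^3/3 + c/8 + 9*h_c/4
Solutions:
 h(c) = C1 + 5*c^4/27 - c^2/36


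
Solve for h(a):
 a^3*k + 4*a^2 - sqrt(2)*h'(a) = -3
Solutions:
 h(a) = C1 + sqrt(2)*a^4*k/8 + 2*sqrt(2)*a^3/3 + 3*sqrt(2)*a/2


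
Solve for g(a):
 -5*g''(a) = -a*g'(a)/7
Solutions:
 g(a) = C1 + C2*erfi(sqrt(70)*a/70)


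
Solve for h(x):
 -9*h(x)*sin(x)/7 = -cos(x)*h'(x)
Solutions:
 h(x) = C1/cos(x)^(9/7)


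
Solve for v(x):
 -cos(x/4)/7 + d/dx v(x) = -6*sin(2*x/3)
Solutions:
 v(x) = C1 + 4*sin(x/4)/7 + 9*cos(2*x/3)


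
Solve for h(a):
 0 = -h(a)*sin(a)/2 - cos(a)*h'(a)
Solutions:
 h(a) = C1*sqrt(cos(a))


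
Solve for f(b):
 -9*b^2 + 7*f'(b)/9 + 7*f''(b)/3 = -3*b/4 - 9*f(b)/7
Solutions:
 f(b) = 7*b^2 - 2933*b/324 + (C1*sin(sqrt(923)*b/42) + C2*cos(sqrt(923)*b/42))*exp(-b/6) - 523075/26244


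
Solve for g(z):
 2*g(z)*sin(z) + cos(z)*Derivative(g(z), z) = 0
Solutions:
 g(z) = C1*cos(z)^2


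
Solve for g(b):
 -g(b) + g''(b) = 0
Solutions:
 g(b) = C1*exp(-b) + C2*exp(b)


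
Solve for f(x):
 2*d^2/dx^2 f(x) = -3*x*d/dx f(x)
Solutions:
 f(x) = C1 + C2*erf(sqrt(3)*x/2)


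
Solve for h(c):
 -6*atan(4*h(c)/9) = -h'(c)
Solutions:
 Integral(1/atan(4*_y/9), (_y, h(c))) = C1 + 6*c


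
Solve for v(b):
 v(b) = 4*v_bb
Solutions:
 v(b) = C1*exp(-b/2) + C2*exp(b/2)


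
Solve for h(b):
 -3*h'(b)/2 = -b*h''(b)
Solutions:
 h(b) = C1 + C2*b^(5/2)


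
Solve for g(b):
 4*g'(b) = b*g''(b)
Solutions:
 g(b) = C1 + C2*b^5


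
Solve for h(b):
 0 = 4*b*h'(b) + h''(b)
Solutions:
 h(b) = C1 + C2*erf(sqrt(2)*b)


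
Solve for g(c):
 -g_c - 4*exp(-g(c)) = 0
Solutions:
 g(c) = log(C1 - 4*c)


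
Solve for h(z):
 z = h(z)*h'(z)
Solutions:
 h(z) = -sqrt(C1 + z^2)
 h(z) = sqrt(C1 + z^2)


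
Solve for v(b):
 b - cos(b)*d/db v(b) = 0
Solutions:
 v(b) = C1 + Integral(b/cos(b), b)


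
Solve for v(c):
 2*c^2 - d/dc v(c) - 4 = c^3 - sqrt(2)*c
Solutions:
 v(c) = C1 - c^4/4 + 2*c^3/3 + sqrt(2)*c^2/2 - 4*c


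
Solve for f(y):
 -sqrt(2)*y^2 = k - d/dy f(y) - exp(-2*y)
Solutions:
 f(y) = C1 + k*y + sqrt(2)*y^3/3 + exp(-2*y)/2


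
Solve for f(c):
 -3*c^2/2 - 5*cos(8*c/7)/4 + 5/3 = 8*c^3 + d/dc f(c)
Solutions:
 f(c) = C1 - 2*c^4 - c^3/2 + 5*c/3 - 35*sin(8*c/7)/32


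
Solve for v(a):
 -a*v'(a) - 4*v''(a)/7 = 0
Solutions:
 v(a) = C1 + C2*erf(sqrt(14)*a/4)


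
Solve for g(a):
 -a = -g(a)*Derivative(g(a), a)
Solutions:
 g(a) = -sqrt(C1 + a^2)
 g(a) = sqrt(C1 + a^2)


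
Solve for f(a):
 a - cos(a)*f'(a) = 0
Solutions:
 f(a) = C1 + Integral(a/cos(a), a)


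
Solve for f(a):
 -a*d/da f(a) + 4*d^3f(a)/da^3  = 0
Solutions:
 f(a) = C1 + Integral(C2*airyai(2^(1/3)*a/2) + C3*airybi(2^(1/3)*a/2), a)


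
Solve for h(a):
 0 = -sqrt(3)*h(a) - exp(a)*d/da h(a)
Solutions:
 h(a) = C1*exp(sqrt(3)*exp(-a))


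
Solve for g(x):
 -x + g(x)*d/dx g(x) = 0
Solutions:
 g(x) = -sqrt(C1 + x^2)
 g(x) = sqrt(C1 + x^2)


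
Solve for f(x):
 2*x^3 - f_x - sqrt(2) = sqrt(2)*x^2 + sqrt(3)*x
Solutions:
 f(x) = C1 + x^4/2 - sqrt(2)*x^3/3 - sqrt(3)*x^2/2 - sqrt(2)*x


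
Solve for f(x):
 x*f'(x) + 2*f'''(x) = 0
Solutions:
 f(x) = C1 + Integral(C2*airyai(-2^(2/3)*x/2) + C3*airybi(-2^(2/3)*x/2), x)


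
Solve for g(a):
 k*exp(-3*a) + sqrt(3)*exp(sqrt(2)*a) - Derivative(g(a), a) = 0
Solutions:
 g(a) = C1 - k*exp(-3*a)/3 + sqrt(6)*exp(sqrt(2)*a)/2


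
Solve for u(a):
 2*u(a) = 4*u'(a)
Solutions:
 u(a) = C1*exp(a/2)


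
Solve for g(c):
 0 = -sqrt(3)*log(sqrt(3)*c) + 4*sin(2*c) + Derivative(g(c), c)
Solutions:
 g(c) = C1 + sqrt(3)*c*(log(c) - 1) + sqrt(3)*c*log(3)/2 + 2*cos(2*c)


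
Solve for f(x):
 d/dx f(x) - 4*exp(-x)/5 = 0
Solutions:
 f(x) = C1 - 4*exp(-x)/5


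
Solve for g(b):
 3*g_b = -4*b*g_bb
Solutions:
 g(b) = C1 + C2*b^(1/4)


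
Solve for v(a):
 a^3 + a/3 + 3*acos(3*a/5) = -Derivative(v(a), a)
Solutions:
 v(a) = C1 - a^4/4 - a^2/6 - 3*a*acos(3*a/5) + sqrt(25 - 9*a^2)


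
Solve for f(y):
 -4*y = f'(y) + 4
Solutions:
 f(y) = C1 - 2*y^2 - 4*y


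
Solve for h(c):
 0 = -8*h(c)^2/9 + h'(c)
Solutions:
 h(c) = -9/(C1 + 8*c)


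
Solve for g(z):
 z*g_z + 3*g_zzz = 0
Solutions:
 g(z) = C1 + Integral(C2*airyai(-3^(2/3)*z/3) + C3*airybi(-3^(2/3)*z/3), z)


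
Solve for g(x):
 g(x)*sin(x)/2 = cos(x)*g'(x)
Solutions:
 g(x) = C1/sqrt(cos(x))


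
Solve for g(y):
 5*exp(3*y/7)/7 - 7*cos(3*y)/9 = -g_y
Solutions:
 g(y) = C1 - 5*exp(3*y/7)/3 + 7*sin(3*y)/27


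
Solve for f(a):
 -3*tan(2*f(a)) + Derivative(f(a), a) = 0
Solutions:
 f(a) = -asin(C1*exp(6*a))/2 + pi/2
 f(a) = asin(C1*exp(6*a))/2


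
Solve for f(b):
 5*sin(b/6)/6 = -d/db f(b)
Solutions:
 f(b) = C1 + 5*cos(b/6)


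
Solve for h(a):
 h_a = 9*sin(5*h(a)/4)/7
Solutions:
 -9*a/7 + 2*log(cos(5*h(a)/4) - 1)/5 - 2*log(cos(5*h(a)/4) + 1)/5 = C1


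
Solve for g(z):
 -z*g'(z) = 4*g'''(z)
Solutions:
 g(z) = C1 + Integral(C2*airyai(-2^(1/3)*z/2) + C3*airybi(-2^(1/3)*z/2), z)


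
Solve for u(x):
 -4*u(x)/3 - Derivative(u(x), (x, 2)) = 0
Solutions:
 u(x) = C1*sin(2*sqrt(3)*x/3) + C2*cos(2*sqrt(3)*x/3)


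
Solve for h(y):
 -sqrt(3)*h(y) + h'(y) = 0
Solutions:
 h(y) = C1*exp(sqrt(3)*y)


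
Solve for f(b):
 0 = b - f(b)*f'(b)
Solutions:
 f(b) = -sqrt(C1 + b^2)
 f(b) = sqrt(C1 + b^2)


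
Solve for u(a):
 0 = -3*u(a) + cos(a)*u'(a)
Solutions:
 u(a) = C1*(sin(a) + 1)^(3/2)/(sin(a) - 1)^(3/2)


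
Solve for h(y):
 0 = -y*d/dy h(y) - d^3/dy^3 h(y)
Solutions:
 h(y) = C1 + Integral(C2*airyai(-y) + C3*airybi(-y), y)


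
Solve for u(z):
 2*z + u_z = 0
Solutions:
 u(z) = C1 - z^2


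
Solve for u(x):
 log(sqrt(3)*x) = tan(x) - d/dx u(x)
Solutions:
 u(x) = C1 - x*log(x) - x*log(3)/2 + x - log(cos(x))


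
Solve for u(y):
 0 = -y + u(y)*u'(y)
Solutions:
 u(y) = -sqrt(C1 + y^2)
 u(y) = sqrt(C1 + y^2)


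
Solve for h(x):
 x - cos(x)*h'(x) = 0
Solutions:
 h(x) = C1 + Integral(x/cos(x), x)


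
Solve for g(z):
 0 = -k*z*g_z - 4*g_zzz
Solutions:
 g(z) = C1 + Integral(C2*airyai(2^(1/3)*z*(-k)^(1/3)/2) + C3*airybi(2^(1/3)*z*(-k)^(1/3)/2), z)


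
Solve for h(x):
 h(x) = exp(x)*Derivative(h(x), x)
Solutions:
 h(x) = C1*exp(-exp(-x))


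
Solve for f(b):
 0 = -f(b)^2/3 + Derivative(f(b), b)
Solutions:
 f(b) = -3/(C1 + b)


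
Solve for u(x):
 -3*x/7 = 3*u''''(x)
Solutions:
 u(x) = C1 + C2*x + C3*x^2 + C4*x^3 - x^5/840


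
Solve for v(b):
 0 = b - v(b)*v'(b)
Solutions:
 v(b) = -sqrt(C1 + b^2)
 v(b) = sqrt(C1 + b^2)


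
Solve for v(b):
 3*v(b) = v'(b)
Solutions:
 v(b) = C1*exp(3*b)


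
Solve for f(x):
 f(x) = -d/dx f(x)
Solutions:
 f(x) = C1*exp(-x)


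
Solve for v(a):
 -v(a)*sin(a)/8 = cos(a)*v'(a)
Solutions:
 v(a) = C1*cos(a)^(1/8)


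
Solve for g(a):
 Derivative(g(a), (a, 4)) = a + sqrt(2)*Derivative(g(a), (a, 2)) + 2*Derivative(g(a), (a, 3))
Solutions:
 g(a) = C1 + C2*a + C3*exp(a*(1 - sqrt(1 + sqrt(2)))) + C4*exp(a*(1 + sqrt(1 + sqrt(2)))) - sqrt(2)*a^3/12 + a^2/2


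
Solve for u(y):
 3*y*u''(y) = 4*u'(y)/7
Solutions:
 u(y) = C1 + C2*y^(25/21)


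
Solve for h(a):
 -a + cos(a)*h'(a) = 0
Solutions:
 h(a) = C1 + Integral(a/cos(a), a)


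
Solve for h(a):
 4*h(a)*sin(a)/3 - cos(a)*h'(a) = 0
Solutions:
 h(a) = C1/cos(a)^(4/3)


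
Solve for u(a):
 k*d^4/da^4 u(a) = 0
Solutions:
 u(a) = C1 + C2*a + C3*a^2 + C4*a^3


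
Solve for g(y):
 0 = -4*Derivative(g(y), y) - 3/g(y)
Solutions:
 g(y) = -sqrt(C1 - 6*y)/2
 g(y) = sqrt(C1 - 6*y)/2


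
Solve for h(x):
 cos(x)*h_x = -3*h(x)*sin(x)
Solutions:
 h(x) = C1*cos(x)^3


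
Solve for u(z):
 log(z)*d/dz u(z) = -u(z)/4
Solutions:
 u(z) = C1*exp(-li(z)/4)


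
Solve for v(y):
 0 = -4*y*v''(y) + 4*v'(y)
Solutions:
 v(y) = C1 + C2*y^2


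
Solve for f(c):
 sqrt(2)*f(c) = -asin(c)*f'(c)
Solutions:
 f(c) = C1*exp(-sqrt(2)*Integral(1/asin(c), c))


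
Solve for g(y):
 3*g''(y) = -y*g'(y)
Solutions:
 g(y) = C1 + C2*erf(sqrt(6)*y/6)


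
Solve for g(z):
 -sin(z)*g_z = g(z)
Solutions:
 g(z) = C1*sqrt(cos(z) + 1)/sqrt(cos(z) - 1)


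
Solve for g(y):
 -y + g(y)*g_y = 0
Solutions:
 g(y) = -sqrt(C1 + y^2)
 g(y) = sqrt(C1 + y^2)


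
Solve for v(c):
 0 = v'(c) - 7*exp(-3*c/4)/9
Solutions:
 v(c) = C1 - 28*exp(-3*c/4)/27


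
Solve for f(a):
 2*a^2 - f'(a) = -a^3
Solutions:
 f(a) = C1 + a^4/4 + 2*a^3/3


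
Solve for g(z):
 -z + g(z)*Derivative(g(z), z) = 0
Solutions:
 g(z) = -sqrt(C1 + z^2)
 g(z) = sqrt(C1 + z^2)


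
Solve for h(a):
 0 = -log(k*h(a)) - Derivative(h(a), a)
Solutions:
 li(k*h(a))/k = C1 - a


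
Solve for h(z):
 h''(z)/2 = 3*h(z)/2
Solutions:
 h(z) = C1*exp(-sqrt(3)*z) + C2*exp(sqrt(3)*z)


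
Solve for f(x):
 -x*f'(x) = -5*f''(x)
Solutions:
 f(x) = C1 + C2*erfi(sqrt(10)*x/10)


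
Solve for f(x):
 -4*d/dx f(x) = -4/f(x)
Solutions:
 f(x) = -sqrt(C1 + 2*x)
 f(x) = sqrt(C1 + 2*x)


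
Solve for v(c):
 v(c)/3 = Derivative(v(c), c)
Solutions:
 v(c) = C1*exp(c/3)


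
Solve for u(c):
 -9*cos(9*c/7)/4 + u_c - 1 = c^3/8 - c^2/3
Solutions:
 u(c) = C1 + c^4/32 - c^3/9 + c + 7*sin(9*c/7)/4


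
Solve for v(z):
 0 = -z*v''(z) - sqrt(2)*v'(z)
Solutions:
 v(z) = C1 + C2*z^(1 - sqrt(2))


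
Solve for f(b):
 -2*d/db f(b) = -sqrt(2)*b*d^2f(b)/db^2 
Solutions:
 f(b) = C1 + C2*b^(1 + sqrt(2))


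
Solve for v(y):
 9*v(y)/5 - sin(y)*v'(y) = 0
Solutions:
 v(y) = C1*(cos(y) - 1)^(9/10)/(cos(y) + 1)^(9/10)


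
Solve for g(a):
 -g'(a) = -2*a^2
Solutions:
 g(a) = C1 + 2*a^3/3


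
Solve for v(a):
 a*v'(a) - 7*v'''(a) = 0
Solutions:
 v(a) = C1 + Integral(C2*airyai(7^(2/3)*a/7) + C3*airybi(7^(2/3)*a/7), a)


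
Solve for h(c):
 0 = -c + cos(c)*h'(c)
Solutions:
 h(c) = C1 + Integral(c/cos(c), c)


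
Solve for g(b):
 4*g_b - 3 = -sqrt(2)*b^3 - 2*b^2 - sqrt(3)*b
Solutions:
 g(b) = C1 - sqrt(2)*b^4/16 - b^3/6 - sqrt(3)*b^2/8 + 3*b/4


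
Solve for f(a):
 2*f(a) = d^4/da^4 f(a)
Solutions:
 f(a) = C1*exp(-2^(1/4)*a) + C2*exp(2^(1/4)*a) + C3*sin(2^(1/4)*a) + C4*cos(2^(1/4)*a)


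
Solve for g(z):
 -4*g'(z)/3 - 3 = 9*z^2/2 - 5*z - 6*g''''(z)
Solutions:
 g(z) = C1 + C4*exp(6^(1/3)*z/3) - 9*z^3/8 + 15*z^2/8 - 9*z/4 + (C2*sin(2^(1/3)*3^(5/6)*z/6) + C3*cos(2^(1/3)*3^(5/6)*z/6))*exp(-6^(1/3)*z/6)


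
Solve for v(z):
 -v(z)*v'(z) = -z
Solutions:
 v(z) = -sqrt(C1 + z^2)
 v(z) = sqrt(C1 + z^2)


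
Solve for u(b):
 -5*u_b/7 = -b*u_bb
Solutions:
 u(b) = C1 + C2*b^(12/7)


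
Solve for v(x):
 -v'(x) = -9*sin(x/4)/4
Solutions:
 v(x) = C1 - 9*cos(x/4)


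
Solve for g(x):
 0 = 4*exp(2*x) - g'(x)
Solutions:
 g(x) = C1 + 2*exp(2*x)


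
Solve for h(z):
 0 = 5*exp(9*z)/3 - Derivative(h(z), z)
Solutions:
 h(z) = C1 + 5*exp(9*z)/27


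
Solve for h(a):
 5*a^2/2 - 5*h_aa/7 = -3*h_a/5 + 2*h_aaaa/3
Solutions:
 h(a) = C1 + C2*exp(-a*(-25*980^(1/3)/(441 + sqrt(238231))^(1/3) + 350^(1/3)*(441 + sqrt(238231))^(1/3))/140)*sin(sqrt(3)*a*(25*980^(1/3)/(441 + sqrt(238231))^(1/3) + 350^(1/3)*(441 + sqrt(238231))^(1/3))/140) + C3*exp(-a*(-25*980^(1/3)/(441 + sqrt(238231))^(1/3) + 350^(1/3)*(441 + sqrt(238231))^(1/3))/140)*cos(sqrt(3)*a*(25*980^(1/3)/(441 + sqrt(238231))^(1/3) + 350^(1/3)*(441 + sqrt(238231))^(1/3))/140) + C4*exp(a*(-25*980^(1/3)/(441 + sqrt(238231))^(1/3) + 350^(1/3)*(441 + sqrt(238231))^(1/3))/70) - 25*a^3/18 - 625*a^2/126 - 15625*a/1323


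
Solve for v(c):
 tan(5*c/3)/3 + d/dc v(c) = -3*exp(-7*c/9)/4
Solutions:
 v(c) = C1 - log(tan(5*c/3)^2 + 1)/10 + 27*exp(-7*c/9)/28


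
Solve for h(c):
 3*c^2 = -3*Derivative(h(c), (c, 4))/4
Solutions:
 h(c) = C1 + C2*c + C3*c^2 + C4*c^3 - c^6/90


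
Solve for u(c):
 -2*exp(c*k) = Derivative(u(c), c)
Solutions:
 u(c) = C1 - 2*exp(c*k)/k


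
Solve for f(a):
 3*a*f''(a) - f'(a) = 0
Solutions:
 f(a) = C1 + C2*a^(4/3)


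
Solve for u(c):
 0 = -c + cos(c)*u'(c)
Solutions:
 u(c) = C1 + Integral(c/cos(c), c)


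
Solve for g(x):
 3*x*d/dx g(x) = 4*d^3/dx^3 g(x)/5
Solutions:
 g(x) = C1 + Integral(C2*airyai(30^(1/3)*x/2) + C3*airybi(30^(1/3)*x/2), x)


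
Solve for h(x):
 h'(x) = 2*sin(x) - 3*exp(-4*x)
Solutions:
 h(x) = C1 - 2*cos(x) + 3*exp(-4*x)/4


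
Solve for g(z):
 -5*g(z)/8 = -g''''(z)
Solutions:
 g(z) = C1*exp(-10^(1/4)*z/2) + C2*exp(10^(1/4)*z/2) + C3*sin(10^(1/4)*z/2) + C4*cos(10^(1/4)*z/2)


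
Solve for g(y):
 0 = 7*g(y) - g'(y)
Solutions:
 g(y) = C1*exp(7*y)


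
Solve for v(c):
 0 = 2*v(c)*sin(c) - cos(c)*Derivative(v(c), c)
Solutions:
 v(c) = C1/cos(c)^2


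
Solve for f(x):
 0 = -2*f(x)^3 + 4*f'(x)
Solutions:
 f(x) = -sqrt(-1/(C1 + x))
 f(x) = sqrt(-1/(C1 + x))


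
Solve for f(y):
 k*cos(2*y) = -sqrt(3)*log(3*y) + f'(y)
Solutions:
 f(y) = C1 + k*sin(2*y)/2 + sqrt(3)*y*(log(y) - 1) + sqrt(3)*y*log(3)


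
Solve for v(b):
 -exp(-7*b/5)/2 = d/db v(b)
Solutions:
 v(b) = C1 + 5*exp(-7*b/5)/14


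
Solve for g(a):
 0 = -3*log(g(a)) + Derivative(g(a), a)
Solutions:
 li(g(a)) = C1 + 3*a


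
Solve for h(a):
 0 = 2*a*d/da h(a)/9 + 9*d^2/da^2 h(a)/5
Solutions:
 h(a) = C1 + C2*erf(sqrt(5)*a/9)


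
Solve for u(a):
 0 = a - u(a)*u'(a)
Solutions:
 u(a) = -sqrt(C1 + a^2)
 u(a) = sqrt(C1 + a^2)


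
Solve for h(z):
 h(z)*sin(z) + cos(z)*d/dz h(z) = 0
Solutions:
 h(z) = C1*cos(z)


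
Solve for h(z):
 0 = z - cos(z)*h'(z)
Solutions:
 h(z) = C1 + Integral(z/cos(z), z)


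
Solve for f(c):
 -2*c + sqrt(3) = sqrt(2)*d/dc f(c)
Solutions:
 f(c) = C1 - sqrt(2)*c^2/2 + sqrt(6)*c/2


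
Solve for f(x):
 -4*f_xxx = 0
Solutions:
 f(x) = C1 + C2*x + C3*x^2


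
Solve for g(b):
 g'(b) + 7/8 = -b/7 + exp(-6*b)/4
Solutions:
 g(b) = C1 - b^2/14 - 7*b/8 - exp(-6*b)/24


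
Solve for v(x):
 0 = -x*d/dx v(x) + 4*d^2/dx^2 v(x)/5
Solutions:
 v(x) = C1 + C2*erfi(sqrt(10)*x/4)


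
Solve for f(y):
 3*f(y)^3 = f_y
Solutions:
 f(y) = -sqrt(2)*sqrt(-1/(C1 + 3*y))/2
 f(y) = sqrt(2)*sqrt(-1/(C1 + 3*y))/2


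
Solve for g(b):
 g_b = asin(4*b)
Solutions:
 g(b) = C1 + b*asin(4*b) + sqrt(1 - 16*b^2)/4


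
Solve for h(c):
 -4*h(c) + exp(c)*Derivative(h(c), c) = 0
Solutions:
 h(c) = C1*exp(-4*exp(-c))


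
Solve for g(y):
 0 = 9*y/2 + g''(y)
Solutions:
 g(y) = C1 + C2*y - 3*y^3/4


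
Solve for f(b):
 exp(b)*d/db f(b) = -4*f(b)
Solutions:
 f(b) = C1*exp(4*exp(-b))


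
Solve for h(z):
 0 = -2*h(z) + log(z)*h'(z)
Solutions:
 h(z) = C1*exp(2*li(z))


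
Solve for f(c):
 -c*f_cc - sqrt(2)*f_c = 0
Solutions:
 f(c) = C1 + C2*c^(1 - sqrt(2))


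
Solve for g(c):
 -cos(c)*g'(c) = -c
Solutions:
 g(c) = C1 + Integral(c/cos(c), c)


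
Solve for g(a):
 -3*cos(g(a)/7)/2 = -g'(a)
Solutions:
 -3*a/2 - 7*log(sin(g(a)/7) - 1)/2 + 7*log(sin(g(a)/7) + 1)/2 = C1


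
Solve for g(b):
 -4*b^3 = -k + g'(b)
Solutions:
 g(b) = C1 - b^4 + b*k


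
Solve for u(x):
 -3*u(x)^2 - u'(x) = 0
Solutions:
 u(x) = 1/(C1 + 3*x)


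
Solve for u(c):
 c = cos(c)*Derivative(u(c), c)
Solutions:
 u(c) = C1 + Integral(c/cos(c), c)


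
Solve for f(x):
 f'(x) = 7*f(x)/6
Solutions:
 f(x) = C1*exp(7*x/6)


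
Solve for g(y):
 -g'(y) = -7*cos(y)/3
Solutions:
 g(y) = C1 + 7*sin(y)/3


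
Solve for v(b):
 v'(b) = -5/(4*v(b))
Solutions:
 v(b) = -sqrt(C1 - 10*b)/2
 v(b) = sqrt(C1 - 10*b)/2


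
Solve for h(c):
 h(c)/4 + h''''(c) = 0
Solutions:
 h(c) = (C1*sin(c/2) + C2*cos(c/2))*exp(-c/2) + (C3*sin(c/2) + C4*cos(c/2))*exp(c/2)


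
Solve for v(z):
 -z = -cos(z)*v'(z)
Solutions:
 v(z) = C1 + Integral(z/cos(z), z)


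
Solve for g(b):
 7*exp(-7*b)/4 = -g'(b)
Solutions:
 g(b) = C1 + exp(-7*b)/4


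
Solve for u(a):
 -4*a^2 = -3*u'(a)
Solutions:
 u(a) = C1 + 4*a^3/9


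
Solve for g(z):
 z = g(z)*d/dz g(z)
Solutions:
 g(z) = -sqrt(C1 + z^2)
 g(z) = sqrt(C1 + z^2)


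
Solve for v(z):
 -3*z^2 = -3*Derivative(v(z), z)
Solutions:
 v(z) = C1 + z^3/3


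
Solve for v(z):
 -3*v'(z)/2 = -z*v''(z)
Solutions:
 v(z) = C1 + C2*z^(5/2)


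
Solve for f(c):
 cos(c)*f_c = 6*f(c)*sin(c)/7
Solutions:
 f(c) = C1/cos(c)^(6/7)


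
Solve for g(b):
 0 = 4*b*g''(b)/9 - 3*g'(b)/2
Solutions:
 g(b) = C1 + C2*b^(35/8)


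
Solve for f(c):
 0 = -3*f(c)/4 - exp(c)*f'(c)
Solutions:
 f(c) = C1*exp(3*exp(-c)/4)


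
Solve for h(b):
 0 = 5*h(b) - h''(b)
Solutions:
 h(b) = C1*exp(-sqrt(5)*b) + C2*exp(sqrt(5)*b)


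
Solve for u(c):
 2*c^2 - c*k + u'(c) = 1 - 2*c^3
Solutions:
 u(c) = C1 - c^4/2 - 2*c^3/3 + c^2*k/2 + c


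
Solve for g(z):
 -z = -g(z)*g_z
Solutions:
 g(z) = -sqrt(C1 + z^2)
 g(z) = sqrt(C1 + z^2)


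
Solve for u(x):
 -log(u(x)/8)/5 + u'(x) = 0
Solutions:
 5*Integral(1/(-log(_y) + 3*log(2)), (_y, u(x))) = C1 - x


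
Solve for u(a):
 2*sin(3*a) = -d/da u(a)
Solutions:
 u(a) = C1 + 2*cos(3*a)/3


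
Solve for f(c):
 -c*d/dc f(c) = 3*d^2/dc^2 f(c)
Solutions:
 f(c) = C1 + C2*erf(sqrt(6)*c/6)


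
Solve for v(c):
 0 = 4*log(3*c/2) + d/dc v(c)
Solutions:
 v(c) = C1 - 4*c*log(c) + c*log(16/81) + 4*c


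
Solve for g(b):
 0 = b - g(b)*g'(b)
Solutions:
 g(b) = -sqrt(C1 + b^2)
 g(b) = sqrt(C1 + b^2)


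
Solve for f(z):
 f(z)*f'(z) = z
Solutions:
 f(z) = -sqrt(C1 + z^2)
 f(z) = sqrt(C1 + z^2)


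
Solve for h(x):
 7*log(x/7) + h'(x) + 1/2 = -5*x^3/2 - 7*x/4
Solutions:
 h(x) = C1 - 5*x^4/8 - 7*x^2/8 - 7*x*log(x) + 13*x/2 + 7*x*log(7)


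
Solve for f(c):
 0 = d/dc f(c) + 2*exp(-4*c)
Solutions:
 f(c) = C1 + exp(-4*c)/2


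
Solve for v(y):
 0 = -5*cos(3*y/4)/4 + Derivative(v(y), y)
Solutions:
 v(y) = C1 + 5*sin(3*y/4)/3


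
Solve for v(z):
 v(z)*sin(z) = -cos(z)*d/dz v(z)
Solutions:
 v(z) = C1*cos(z)


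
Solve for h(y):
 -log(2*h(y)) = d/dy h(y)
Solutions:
 Integral(1/(log(_y) + log(2)), (_y, h(y))) = C1 - y


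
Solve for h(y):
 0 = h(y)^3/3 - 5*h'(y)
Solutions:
 h(y) = -sqrt(30)*sqrt(-1/(C1 + y))/2
 h(y) = sqrt(30)*sqrt(-1/(C1 + y))/2


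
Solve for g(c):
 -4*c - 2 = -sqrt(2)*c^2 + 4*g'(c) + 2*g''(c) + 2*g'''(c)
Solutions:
 g(c) = C1 + sqrt(2)*c^3/12 - c^2/2 - sqrt(2)*c^2/8 - sqrt(2)*c/8 + (C2*sin(sqrt(7)*c/2) + C3*cos(sqrt(7)*c/2))*exp(-c/2)


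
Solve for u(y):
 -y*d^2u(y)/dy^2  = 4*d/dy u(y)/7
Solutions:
 u(y) = C1 + C2*y^(3/7)


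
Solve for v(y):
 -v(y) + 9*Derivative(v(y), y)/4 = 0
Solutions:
 v(y) = C1*exp(4*y/9)


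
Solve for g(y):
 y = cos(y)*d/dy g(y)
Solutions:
 g(y) = C1 + Integral(y/cos(y), y)


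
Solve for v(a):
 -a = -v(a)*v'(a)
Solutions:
 v(a) = -sqrt(C1 + a^2)
 v(a) = sqrt(C1 + a^2)


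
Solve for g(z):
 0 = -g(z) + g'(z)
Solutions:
 g(z) = C1*exp(z)


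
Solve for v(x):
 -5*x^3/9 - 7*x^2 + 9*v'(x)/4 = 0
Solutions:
 v(x) = C1 + 5*x^4/81 + 28*x^3/27


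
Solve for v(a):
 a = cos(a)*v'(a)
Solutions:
 v(a) = C1 + Integral(a/cos(a), a)


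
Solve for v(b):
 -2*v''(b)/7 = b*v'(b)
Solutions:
 v(b) = C1 + C2*erf(sqrt(7)*b/2)


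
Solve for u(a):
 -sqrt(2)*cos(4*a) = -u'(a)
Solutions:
 u(a) = C1 + sqrt(2)*sin(4*a)/4


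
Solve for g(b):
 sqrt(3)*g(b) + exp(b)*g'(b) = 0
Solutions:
 g(b) = C1*exp(sqrt(3)*exp(-b))


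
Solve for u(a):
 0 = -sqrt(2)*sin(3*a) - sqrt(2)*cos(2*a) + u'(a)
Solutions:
 u(a) = C1 + sqrt(2)*sin(2*a)/2 - sqrt(2)*cos(3*a)/3


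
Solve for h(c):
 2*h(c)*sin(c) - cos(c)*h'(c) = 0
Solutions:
 h(c) = C1/cos(c)^2


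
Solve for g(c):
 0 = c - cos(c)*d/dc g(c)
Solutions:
 g(c) = C1 + Integral(c/cos(c), c)


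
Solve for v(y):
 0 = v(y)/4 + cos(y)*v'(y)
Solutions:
 v(y) = C1*(sin(y) - 1)^(1/8)/(sin(y) + 1)^(1/8)


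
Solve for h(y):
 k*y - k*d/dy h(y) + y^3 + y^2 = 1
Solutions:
 h(y) = C1 + y^2/2 + y^4/(4*k) + y^3/(3*k) - y/k


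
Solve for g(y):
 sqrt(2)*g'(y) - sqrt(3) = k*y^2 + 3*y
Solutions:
 g(y) = C1 + sqrt(2)*k*y^3/6 + 3*sqrt(2)*y^2/4 + sqrt(6)*y/2


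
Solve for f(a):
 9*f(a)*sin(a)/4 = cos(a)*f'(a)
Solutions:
 f(a) = C1/cos(a)^(9/4)


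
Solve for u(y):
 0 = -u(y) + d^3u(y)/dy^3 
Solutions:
 u(y) = C3*exp(y) + (C1*sin(sqrt(3)*y/2) + C2*cos(sqrt(3)*y/2))*exp(-y/2)


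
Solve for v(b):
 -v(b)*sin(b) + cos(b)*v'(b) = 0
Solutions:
 v(b) = C1/cos(b)


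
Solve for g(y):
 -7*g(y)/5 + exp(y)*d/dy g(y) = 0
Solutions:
 g(y) = C1*exp(-7*exp(-y)/5)


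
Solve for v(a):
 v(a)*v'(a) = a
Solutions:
 v(a) = -sqrt(C1 + a^2)
 v(a) = sqrt(C1 + a^2)


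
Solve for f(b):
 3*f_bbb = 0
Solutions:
 f(b) = C1 + C2*b + C3*b^2


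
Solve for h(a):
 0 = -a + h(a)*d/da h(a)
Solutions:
 h(a) = -sqrt(C1 + a^2)
 h(a) = sqrt(C1 + a^2)


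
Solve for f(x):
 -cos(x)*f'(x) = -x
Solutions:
 f(x) = C1 + Integral(x/cos(x), x)


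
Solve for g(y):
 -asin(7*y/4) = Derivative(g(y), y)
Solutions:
 g(y) = C1 - y*asin(7*y/4) - sqrt(16 - 49*y^2)/7


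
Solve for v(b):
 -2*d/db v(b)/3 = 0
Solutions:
 v(b) = C1


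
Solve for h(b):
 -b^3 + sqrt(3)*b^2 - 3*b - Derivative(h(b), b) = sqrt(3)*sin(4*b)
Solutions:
 h(b) = C1 - b^4/4 + sqrt(3)*b^3/3 - 3*b^2/2 + sqrt(3)*cos(4*b)/4


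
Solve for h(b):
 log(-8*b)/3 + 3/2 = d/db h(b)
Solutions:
 h(b) = C1 + b*log(-b)/3 + b*(log(2) + 7/6)


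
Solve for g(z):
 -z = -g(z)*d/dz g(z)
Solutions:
 g(z) = -sqrt(C1 + z^2)
 g(z) = sqrt(C1 + z^2)


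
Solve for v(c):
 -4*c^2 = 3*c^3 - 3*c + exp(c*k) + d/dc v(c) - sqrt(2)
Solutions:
 v(c) = C1 - 3*c^4/4 - 4*c^3/3 + 3*c^2/2 + sqrt(2)*c - exp(c*k)/k


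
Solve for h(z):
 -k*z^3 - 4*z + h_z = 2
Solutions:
 h(z) = C1 + k*z^4/4 + 2*z^2 + 2*z


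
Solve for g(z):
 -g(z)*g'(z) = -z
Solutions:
 g(z) = -sqrt(C1 + z^2)
 g(z) = sqrt(C1 + z^2)


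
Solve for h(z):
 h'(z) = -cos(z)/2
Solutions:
 h(z) = C1 - sin(z)/2


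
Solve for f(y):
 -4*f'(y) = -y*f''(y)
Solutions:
 f(y) = C1 + C2*y^5


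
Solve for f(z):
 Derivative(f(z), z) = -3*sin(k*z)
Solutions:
 f(z) = C1 + 3*cos(k*z)/k


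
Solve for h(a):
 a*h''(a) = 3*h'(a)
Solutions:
 h(a) = C1 + C2*a^4


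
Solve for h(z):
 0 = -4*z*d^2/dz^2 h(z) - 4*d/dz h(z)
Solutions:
 h(z) = C1 + C2*log(z)


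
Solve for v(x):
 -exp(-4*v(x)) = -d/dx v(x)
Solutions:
 v(x) = log(-I*(C1 + 4*x)^(1/4))
 v(x) = log(I*(C1 + 4*x)^(1/4))
 v(x) = log(-(C1 + 4*x)^(1/4))
 v(x) = log(C1 + 4*x)/4


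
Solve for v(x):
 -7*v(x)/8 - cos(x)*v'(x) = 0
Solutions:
 v(x) = C1*(sin(x) - 1)^(7/16)/(sin(x) + 1)^(7/16)


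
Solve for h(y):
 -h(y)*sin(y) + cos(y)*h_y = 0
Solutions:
 h(y) = C1/cos(y)


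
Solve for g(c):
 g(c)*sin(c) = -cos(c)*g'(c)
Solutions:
 g(c) = C1*cos(c)


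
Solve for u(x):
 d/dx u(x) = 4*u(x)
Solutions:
 u(x) = C1*exp(4*x)


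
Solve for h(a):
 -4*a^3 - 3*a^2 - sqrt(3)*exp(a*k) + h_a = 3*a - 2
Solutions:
 h(a) = C1 + a^4 + a^3 + 3*a^2/2 - 2*a + sqrt(3)*exp(a*k)/k


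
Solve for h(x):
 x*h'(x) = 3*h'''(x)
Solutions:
 h(x) = C1 + Integral(C2*airyai(3^(2/3)*x/3) + C3*airybi(3^(2/3)*x/3), x)


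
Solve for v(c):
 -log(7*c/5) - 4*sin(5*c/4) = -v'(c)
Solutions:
 v(c) = C1 + c*log(c) - c*log(5) - c + c*log(7) - 16*cos(5*c/4)/5


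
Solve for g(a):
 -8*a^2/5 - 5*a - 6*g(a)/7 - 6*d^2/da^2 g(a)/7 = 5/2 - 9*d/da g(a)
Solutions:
 g(a) = C1*exp(a*(21 - 5*sqrt(17))/4) + C2*exp(a*(5*sqrt(17) + 21)/4) - 28*a^2/15 - 1351*a/30 - 14161/30


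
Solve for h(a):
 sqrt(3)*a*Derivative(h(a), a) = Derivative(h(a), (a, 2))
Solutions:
 h(a) = C1 + C2*erfi(sqrt(2)*3^(1/4)*a/2)


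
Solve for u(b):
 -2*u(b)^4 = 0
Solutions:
 u(b) = 0


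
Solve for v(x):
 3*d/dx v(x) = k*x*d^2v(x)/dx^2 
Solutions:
 v(x) = C1 + x^(((re(k) + 3)*re(k) + im(k)^2)/(re(k)^2 + im(k)^2))*(C2*sin(3*log(x)*Abs(im(k))/(re(k)^2 + im(k)^2)) + C3*cos(3*log(x)*im(k)/(re(k)^2 + im(k)^2)))


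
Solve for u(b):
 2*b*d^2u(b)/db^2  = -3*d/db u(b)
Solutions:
 u(b) = C1 + C2/sqrt(b)


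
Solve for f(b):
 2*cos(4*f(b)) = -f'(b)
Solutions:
 f(b) = -asin((C1 + exp(16*b))/(C1 - exp(16*b)))/4 + pi/4
 f(b) = asin((C1 + exp(16*b))/(C1 - exp(16*b)))/4


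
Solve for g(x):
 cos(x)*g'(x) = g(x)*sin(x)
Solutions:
 g(x) = C1/cos(x)


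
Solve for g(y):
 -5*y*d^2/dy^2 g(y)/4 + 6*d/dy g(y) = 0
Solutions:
 g(y) = C1 + C2*y^(29/5)


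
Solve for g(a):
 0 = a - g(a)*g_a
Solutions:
 g(a) = -sqrt(C1 + a^2)
 g(a) = sqrt(C1 + a^2)


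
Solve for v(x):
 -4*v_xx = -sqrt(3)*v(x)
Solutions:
 v(x) = C1*exp(-3^(1/4)*x/2) + C2*exp(3^(1/4)*x/2)


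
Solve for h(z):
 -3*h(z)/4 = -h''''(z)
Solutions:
 h(z) = C1*exp(-sqrt(2)*3^(1/4)*z/2) + C2*exp(sqrt(2)*3^(1/4)*z/2) + C3*sin(sqrt(2)*3^(1/4)*z/2) + C4*cos(sqrt(2)*3^(1/4)*z/2)


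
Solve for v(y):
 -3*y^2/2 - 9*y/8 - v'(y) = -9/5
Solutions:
 v(y) = C1 - y^3/2 - 9*y^2/16 + 9*y/5


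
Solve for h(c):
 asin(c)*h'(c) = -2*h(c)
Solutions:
 h(c) = C1*exp(-2*Integral(1/asin(c), c))


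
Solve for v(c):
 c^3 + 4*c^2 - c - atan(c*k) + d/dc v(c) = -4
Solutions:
 v(c) = C1 - c^4/4 - 4*c^3/3 + c^2/2 - 4*c + Piecewise((c*atan(c*k) - log(c^2*k^2 + 1)/(2*k), Ne(k, 0)), (0, True))


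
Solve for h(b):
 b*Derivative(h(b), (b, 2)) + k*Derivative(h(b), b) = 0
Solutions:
 h(b) = C1 + b^(1 - re(k))*(C2*sin(log(b)*Abs(im(k))) + C3*cos(log(b)*im(k)))


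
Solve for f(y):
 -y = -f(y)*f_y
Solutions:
 f(y) = -sqrt(C1 + y^2)
 f(y) = sqrt(C1 + y^2)


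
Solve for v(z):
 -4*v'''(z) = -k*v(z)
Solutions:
 v(z) = C1*exp(2^(1/3)*k^(1/3)*z/2) + C2*exp(2^(1/3)*k^(1/3)*z*(-1 + sqrt(3)*I)/4) + C3*exp(-2^(1/3)*k^(1/3)*z*(1 + sqrt(3)*I)/4)


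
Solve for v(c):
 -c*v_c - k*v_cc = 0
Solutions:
 v(c) = C1 + C2*sqrt(k)*erf(sqrt(2)*c*sqrt(1/k)/2)


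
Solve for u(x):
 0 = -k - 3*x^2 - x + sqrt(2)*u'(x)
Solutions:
 u(x) = C1 + sqrt(2)*k*x/2 + sqrt(2)*x^3/2 + sqrt(2)*x^2/4


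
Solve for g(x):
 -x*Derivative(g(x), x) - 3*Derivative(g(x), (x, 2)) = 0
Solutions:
 g(x) = C1 + C2*erf(sqrt(6)*x/6)


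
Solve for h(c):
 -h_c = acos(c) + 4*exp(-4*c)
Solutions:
 h(c) = C1 - c*acos(c) + sqrt(1 - c^2) + exp(-4*c)


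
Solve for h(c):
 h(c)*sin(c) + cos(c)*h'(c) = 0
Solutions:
 h(c) = C1*cos(c)


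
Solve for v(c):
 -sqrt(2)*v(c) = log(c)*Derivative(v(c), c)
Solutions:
 v(c) = C1*exp(-sqrt(2)*li(c))


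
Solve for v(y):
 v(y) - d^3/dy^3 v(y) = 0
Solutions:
 v(y) = C3*exp(y) + (C1*sin(sqrt(3)*y/2) + C2*cos(sqrt(3)*y/2))*exp(-y/2)


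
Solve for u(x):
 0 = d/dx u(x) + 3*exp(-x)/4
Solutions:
 u(x) = C1 + 3*exp(-x)/4


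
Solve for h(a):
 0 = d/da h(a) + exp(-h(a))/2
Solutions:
 h(a) = log(C1 - a/2)


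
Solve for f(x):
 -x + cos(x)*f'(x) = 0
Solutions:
 f(x) = C1 + Integral(x/cos(x), x)


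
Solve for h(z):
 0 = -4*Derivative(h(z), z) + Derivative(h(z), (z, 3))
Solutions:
 h(z) = C1 + C2*exp(-2*z) + C3*exp(2*z)


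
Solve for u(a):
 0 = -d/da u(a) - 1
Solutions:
 u(a) = C1 - a


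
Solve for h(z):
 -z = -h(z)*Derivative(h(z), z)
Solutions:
 h(z) = -sqrt(C1 + z^2)
 h(z) = sqrt(C1 + z^2)


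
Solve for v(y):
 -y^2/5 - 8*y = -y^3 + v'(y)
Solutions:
 v(y) = C1 + y^4/4 - y^3/15 - 4*y^2


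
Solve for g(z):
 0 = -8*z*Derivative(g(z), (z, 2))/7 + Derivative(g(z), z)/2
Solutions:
 g(z) = C1 + C2*z^(23/16)


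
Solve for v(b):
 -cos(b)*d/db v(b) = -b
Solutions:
 v(b) = C1 + Integral(b/cos(b), b)


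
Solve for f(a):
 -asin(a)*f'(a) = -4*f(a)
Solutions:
 f(a) = C1*exp(4*Integral(1/asin(a), a))


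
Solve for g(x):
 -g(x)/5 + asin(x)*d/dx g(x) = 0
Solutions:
 g(x) = C1*exp(Integral(1/asin(x), x)/5)


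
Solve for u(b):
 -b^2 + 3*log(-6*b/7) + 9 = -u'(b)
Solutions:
 u(b) = C1 + b^3/3 - 3*b*log(-b) + 3*b*(-2 - log(6) + log(7))


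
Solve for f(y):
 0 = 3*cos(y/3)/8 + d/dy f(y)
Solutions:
 f(y) = C1 - 9*sin(y/3)/8


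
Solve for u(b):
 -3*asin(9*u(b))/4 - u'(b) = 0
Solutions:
 Integral(1/asin(9*_y), (_y, u(b))) = C1 - 3*b/4
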